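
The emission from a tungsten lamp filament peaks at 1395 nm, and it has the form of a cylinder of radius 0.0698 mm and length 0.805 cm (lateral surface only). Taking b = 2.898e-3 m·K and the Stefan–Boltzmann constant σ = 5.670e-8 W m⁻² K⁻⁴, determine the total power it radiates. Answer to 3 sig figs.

Wien's law: T = b/λ_max = 2.898×10⁻³/1.395×10⁻⁶ = 2077.42 K.
Lateral area A = 2πrL = 2π×6.98×10⁻⁵×8.05×10⁻³ = 3.53046×10⁻⁶ m².
Then P = σAT⁴ = 5.670×10⁻⁸×3.53046×10⁻⁶×(2077.42)⁴ = 3.73 W.

P ≈ 3.73 W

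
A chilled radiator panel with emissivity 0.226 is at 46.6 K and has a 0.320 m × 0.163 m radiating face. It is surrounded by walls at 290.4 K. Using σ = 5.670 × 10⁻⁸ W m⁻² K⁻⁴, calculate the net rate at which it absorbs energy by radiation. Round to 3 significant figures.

Net gain ≈ 4.75 W

Area A = 0.320 × 0.163 = 0.05216 m².
Net radiated power P_net = εσA(T⁴ − T₀⁴) = 0.226×5.670×10⁻⁸×0.05216×(46.6⁴ − 290.4⁴).
T⁴ − T₀⁴ = 4.71567×10⁶ − 7.11191×10⁹ = -7.10719×10⁹ K⁴, so P_net = -4.75 W — negative, meaning a net gain of 4.75 W.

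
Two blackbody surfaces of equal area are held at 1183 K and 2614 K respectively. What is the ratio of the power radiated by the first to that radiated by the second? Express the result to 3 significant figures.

With equal areas, P₁/P₂ = (T₁/T₂)⁴ = (1183/2614)⁴ = 0.0419.

P₁/P₂ ≈ 0.0419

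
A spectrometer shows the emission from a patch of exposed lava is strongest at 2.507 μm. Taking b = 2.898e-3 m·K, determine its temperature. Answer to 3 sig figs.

Wien's law gives T = b/λ_max = (2.898×10⁻³ m·K)/(2.507×10⁻⁶ m) = 1.16×10³ K.

T ≈ 1.16×10³ K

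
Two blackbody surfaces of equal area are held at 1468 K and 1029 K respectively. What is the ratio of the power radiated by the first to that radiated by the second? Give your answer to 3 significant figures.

With equal areas, P₁/P₂ = (T₁/T₂)⁴ = (1468/1029)⁴ = 4.14.

P₁/P₂ ≈ 4.14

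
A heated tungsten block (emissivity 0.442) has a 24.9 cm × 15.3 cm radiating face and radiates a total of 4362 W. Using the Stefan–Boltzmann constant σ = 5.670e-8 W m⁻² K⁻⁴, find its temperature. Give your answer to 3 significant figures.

Area A = 0.249 × 0.153 = 0.038097 m².
P = εσAT⁴ ⇒ T = (P/(εσA))^(1/4) = (4362/(0.442×5.670×10⁻⁸×0.038097))^(1/4) = 1.46×10³ K.

T ≈ 1.46×10³ K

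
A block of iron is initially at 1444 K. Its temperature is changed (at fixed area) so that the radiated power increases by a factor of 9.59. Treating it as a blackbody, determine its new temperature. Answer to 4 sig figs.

P ∝ T⁴, so T₂/T₁ = (P₂/P₁)^(1/4) = (9.59)^(1/4) = 1.75976.
T₂ = 1444 × 1.75976 = 2541 K.

T₂ ≈ 2541 K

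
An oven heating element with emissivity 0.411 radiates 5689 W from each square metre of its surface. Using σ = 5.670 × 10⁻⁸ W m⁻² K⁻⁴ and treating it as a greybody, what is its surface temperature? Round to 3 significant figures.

T ≈ 703 K

I = εσT⁴, so T = (I/εσ)^(1/4) = (5689/(0.411×5.670×10⁻⁸))^(1/4) = 703 K.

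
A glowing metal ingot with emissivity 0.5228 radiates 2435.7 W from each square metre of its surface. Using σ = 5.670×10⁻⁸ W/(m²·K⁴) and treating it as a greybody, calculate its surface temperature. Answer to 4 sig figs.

T ≈ 535.4 K

I = εσT⁴, so T = (I/εσ)^(1/4) = (2435.7/(0.5228×5.670×10⁻⁸))^(1/4) = 535.4 K.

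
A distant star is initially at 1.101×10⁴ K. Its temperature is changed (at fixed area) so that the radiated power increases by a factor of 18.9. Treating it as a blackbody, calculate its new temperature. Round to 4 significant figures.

T₂ ≈ 2.296×10⁴ K

P ∝ T⁴, so T₂/T₁ = (P₂/P₁)^(1/4) = (18.9)^(1/4) = 2.08505.
T₂ = 1.101×10⁴ × 2.08505 = 2.296×10⁴ K.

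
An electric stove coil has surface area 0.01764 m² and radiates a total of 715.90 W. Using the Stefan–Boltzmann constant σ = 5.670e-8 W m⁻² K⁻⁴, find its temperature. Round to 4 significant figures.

Area A = 0.01764 m².
P = σAT⁴ ⇒ T = (P/(σA))^(1/4) = (715.90/(5.670×10⁻⁸×0.01764))^(1/4) = 919.8 K.

T ≈ 919.8 K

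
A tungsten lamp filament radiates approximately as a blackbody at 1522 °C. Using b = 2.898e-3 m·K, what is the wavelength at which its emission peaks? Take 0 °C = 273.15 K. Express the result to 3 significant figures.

T = 1522 °C + 273.15 = 1795.15 K.
Wien's displacement law: λ_max = b/T = (2.898×10⁻³ m·K)/(1795.15 K) = 1.614×10⁻⁶ m.
That is 1.61×10³ nm, in the infrared range.

λ_max ≈ 1.61×10³ nm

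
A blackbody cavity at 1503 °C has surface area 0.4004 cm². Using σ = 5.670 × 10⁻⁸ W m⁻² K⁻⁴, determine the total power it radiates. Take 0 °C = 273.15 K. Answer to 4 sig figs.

T = 1503 °C + 273.15 = 1776.15 K.
Area A = 0.4004 cm² = 4.004×10⁻⁵ m².
P = σAT⁴ = 5.670×10⁻⁸ × 4.004×10⁻⁵ × (1776.15)⁴ = 22.59 W.

P ≈ 22.59 W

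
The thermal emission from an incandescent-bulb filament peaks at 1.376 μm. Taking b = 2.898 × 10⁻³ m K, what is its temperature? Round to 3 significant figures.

Wien's law gives T = b/λ_max = (2.898×10⁻³ m·K)/(1.376×10⁻⁶ m) = 2.11×10³ K.

T ≈ 2.11×10³ K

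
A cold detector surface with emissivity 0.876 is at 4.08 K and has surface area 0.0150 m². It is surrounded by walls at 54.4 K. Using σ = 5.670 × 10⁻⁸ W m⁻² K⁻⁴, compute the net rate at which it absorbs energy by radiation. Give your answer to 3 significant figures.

Area A = 0.0150 m².
Net radiated power P_net = εσA(T⁴ − T₀⁴) = 0.876×5.670×10⁻⁸×0.0150×(4.08⁴ − 54.4⁴).
T⁴ − T₀⁴ = 277.103 − 8.75781×10⁶ = -8.75753×10⁶ K⁴, so P_net = -6.52×10⁻³ W — negative, meaning a net gain of 6.52×10⁻³ W.

Net gain ≈ 6.52×10⁻³ W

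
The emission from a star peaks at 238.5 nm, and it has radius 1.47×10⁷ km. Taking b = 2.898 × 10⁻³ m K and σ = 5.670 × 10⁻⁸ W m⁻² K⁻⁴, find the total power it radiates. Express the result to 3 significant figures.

Wien's law: T = b/λ_max = 2.898×10⁻³/2.385×10⁻⁷ = 12150.9 K.
Surface area A = 4πR² = 4π(1.47×10¹⁰ m)² = 2.71547×10²¹ m².
Then P = σAT⁴ = 5.670×10⁻⁸×2.71547×10²¹×(12150.9)⁴ = 3.36×10³⁰ W.

P ≈ 3.36×10³⁰ W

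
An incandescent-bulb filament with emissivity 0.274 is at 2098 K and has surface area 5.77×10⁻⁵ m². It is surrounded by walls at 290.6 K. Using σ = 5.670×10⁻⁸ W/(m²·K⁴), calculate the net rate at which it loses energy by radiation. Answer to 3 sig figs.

Area A = 5.77×10⁻⁵ m².
Net radiated power P_net = εσA(T⁴ − T₀⁴) = 0.274×5.670×10⁻⁸×5.77×10⁻⁵×(2098⁴ − 290.6⁴).
T⁴ − T₀⁴ = 1.93741×10¹³ − 7.13153×10⁹ = 1.93670×10¹³ K⁴, so P_net = 17.4 W.

Net loss ≈ 17.4 W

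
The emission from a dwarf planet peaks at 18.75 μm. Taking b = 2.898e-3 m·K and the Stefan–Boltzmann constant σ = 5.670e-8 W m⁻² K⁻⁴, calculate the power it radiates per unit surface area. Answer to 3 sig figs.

I ≈ 32.4 W/m²

Wien's law: T = b/λ_max = 2.898×10⁻³/1.875×10⁻⁵ = 154.560 K.
Then I = σT⁴ = 5.670×10⁻⁸×(154.560)⁴ = 32.4 W/m².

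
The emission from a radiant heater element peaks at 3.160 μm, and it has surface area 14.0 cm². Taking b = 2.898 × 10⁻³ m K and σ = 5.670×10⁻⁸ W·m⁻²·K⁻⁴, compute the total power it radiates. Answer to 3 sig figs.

P ≈ 56.2 W

Wien's law: T = b/λ_max = 2.898×10⁻³/3.160×10⁻⁶ = 917.089 K.
Area A = 14.0 cm² = 1.40×10⁻³ m².
Then P = σAT⁴ = 5.670×10⁻⁸×1.40×10⁻³×(917.089)⁴ = 56.2 W.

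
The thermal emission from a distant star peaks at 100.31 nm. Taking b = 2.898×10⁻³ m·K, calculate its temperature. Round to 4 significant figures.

Wien's law gives T = b/λ_max = (2.898×10⁻³ m·K)/(1.0031×10⁻⁷ m) = 2.889×10⁴ K.

T ≈ 2.889×10⁴ K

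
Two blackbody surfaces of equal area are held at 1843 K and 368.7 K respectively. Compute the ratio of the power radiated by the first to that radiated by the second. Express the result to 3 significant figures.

With equal areas, P₁/P₂ = (T₁/T₂)⁴ = (1843/368.7)⁴ = 624.

P₁/P₂ ≈ 624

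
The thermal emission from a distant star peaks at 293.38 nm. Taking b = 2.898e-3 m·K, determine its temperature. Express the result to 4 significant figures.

T ≈ 9878 K

Wien's law gives T = b/λ_max = (2.898×10⁻³ m·K)/(2.9338×10⁻⁷ m) = 9878 K.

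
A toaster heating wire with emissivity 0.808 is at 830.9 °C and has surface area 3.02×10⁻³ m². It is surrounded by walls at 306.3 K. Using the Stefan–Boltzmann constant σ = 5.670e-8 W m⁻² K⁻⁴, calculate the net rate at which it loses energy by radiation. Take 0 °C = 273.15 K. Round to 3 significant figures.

Net loss ≈ 204 W

T = 830.9 °C + 273.15 = 1104.05 K.
Area A = 3.02×10⁻³ m².
Net radiated power P_net = εσA(T⁴ − T₀⁴) = 0.808×5.670×10⁻⁸×3.02×10⁻³×(1104.05⁴ − 306.3⁴).
T⁴ − T₀⁴ = 1.48578×10¹² − 8.80213×10⁹ = 1.47698×10¹² K⁴, so P_net = 204 W.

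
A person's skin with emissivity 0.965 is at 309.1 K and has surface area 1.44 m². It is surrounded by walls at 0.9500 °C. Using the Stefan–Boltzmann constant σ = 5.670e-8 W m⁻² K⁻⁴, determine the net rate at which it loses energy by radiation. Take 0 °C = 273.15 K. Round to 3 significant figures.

Surroundings: T = 0.9500 °C + 273.15 = 274.1000 K.
Area A = 1.44 m².
Net radiated power P_net = εσA(T⁴ − T₀⁴) = 0.965×5.670×10⁻⁸×1.44×(309.1⁴ − 274.1000⁴).
T⁴ − T₀⁴ = 9.12843×10⁹ − 5.64464×10⁹ = 3.48379×10⁹ K⁴, so P_net = 274 W.

Net loss ≈ 274 W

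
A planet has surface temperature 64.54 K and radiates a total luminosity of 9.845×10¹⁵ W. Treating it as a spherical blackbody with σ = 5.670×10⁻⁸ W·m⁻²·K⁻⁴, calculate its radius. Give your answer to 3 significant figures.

R ≈ 2.82×10⁷ m

L = 4πR²σT⁴ ⇒ R = √(L/(4πσT⁴)).
σT⁴ = 0.983782 W/m², so R = √(9.845×10¹⁵/(4π×0.983782)) = 2.82×10⁷ m.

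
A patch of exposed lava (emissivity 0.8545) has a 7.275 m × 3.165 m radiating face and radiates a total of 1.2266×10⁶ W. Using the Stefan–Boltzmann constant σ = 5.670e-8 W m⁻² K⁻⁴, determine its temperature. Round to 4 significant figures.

T ≈ 1024 K

Area A = 7.275 × 3.165 = 23.0254 m².
P = εσAT⁴ ⇒ T = (P/(εσA))^(1/4) = (1.2266×10⁶/(0.8545×5.670×10⁻⁸×23.0254))^(1/4) = 1024 K.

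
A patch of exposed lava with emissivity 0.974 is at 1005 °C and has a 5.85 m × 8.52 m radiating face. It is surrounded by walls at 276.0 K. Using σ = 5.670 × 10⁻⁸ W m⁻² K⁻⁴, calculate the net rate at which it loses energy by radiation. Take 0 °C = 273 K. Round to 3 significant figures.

Net loss ≈ 7.33×10⁶ W

T = 1005 °C + 273 = 1278 K.
Area A = 5.85 × 8.52 = 49.842 m².
Net radiated power P_net = εσA(T⁴ − T₀⁴) = 0.974×5.670×10⁻⁸×49.842×(1278⁴ − 276.0⁴).
T⁴ − T₀⁴ = 2.66762×10¹² − 5.80278×10⁹ = 2.66182×10¹² K⁴, so P_net = 7.33×10⁶ W.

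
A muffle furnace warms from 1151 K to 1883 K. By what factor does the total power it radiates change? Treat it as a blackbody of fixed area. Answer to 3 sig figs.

P ∝ T⁴, so P₂/P₁ = (T₂/T₁)⁴ = (1883/1151)⁴ = (1.63597)⁴ = 7.16.

P₂/P₁ ≈ 7.16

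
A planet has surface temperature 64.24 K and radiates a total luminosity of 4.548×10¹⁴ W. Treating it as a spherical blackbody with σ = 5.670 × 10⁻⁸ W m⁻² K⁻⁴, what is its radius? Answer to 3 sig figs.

L = 4πR²σT⁴ ⇒ R = √(L/(4πσT⁴)).
σT⁴ = 0.965618 W/m², so R = √(4.548×10¹⁴/(4π×0.965618)) = 6.12×10⁶ m.

R ≈ 6.12×10⁶ m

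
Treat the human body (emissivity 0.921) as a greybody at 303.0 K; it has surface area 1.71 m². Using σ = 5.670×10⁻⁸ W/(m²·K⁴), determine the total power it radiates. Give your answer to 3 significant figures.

P ≈ 753 W

Area A = 1.71 m².
P = εσAT⁴ = 0.921 × 5.670×10⁻⁸ × 1.71 × (303.0)⁴ = 753 W.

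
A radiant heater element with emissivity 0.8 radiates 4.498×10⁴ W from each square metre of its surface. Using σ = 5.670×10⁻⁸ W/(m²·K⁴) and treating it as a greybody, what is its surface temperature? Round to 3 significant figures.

I = εσT⁴, so T = (I/εσ)^(1/4) = (4.498×10⁴/(0.8×5.670×10⁻⁸))^(1/4) = 998 K.

T ≈ 998 K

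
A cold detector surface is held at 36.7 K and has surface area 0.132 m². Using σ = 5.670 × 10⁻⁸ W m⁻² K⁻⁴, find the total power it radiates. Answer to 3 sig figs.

P ≈ 0.0136 W

Area A = 0.132 m².
P = σAT⁴ = 5.670×10⁻⁸ × 0.132 × (36.7)⁴ = 0.0136 W.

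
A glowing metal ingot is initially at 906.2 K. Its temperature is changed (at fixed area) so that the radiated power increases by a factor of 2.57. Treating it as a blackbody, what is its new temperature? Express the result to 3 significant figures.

T₂ ≈ 1.15×10³ K

P ∝ T⁴, so T₂/T₁ = (P₂/P₁)^(1/4) = (2.57)^(1/4) = 1.26614.
T₂ = 906.2 × 1.26614 = 1.15×10³ K.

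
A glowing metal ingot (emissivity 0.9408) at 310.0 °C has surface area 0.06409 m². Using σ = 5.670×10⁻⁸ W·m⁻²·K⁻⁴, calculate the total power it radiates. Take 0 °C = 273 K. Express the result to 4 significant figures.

T = 310.0 °C + 273 = 583.0 K.
Area A = 0.06409 m².
P = εσAT⁴ = 0.9408 × 5.670×10⁻⁸ × 0.06409 × (583.0)⁴ = 395.0 W.

P ≈ 395.0 W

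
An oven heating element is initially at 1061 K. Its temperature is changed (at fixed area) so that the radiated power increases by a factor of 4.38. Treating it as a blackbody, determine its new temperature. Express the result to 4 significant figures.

T₂ ≈ 1535 K

P ∝ T⁴, so T₂/T₁ = (P₂/P₁)^(1/4) = (4.38)^(1/4) = 1.44667.
T₂ = 1061 × 1.44667 = 1535 K.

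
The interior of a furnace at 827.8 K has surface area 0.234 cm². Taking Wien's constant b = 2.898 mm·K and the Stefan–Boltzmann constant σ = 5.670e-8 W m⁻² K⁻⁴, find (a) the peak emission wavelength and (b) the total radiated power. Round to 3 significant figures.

(a) λ_max = b/T = 2.898×10⁻³/827.8 = 3.501×10⁻⁶ m = 3.50 μm.
Area A = 0.234 cm² = 2.34×10⁻⁵ m².
(b) P = σAT⁴ = 5.670×10⁻⁸×2.34×10⁻⁵×(827.8)⁴ = 0.623 W.

λ_max ≈ 3.50 μm; P ≈ 0.623 W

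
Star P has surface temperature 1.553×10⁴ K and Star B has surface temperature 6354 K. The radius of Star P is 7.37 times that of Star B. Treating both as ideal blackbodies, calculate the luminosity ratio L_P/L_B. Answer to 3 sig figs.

L_P/L_B ≈ 1.94×10³

L ∝ R²T⁴, so L_P/L_B = (R_P/R_B)²(T_P/T_B)⁴ = (7.37)² × (1.553×10⁴/6354)⁴ = 54.3169 × 35.6859 = 1.94×10³.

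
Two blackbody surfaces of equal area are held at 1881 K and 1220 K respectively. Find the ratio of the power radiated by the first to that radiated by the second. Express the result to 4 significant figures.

P₁/P₂ ≈ 5.651

With equal areas, P₁/P₂ = (T₁/T₂)⁴ = (1881/1220)⁴ = 5.651.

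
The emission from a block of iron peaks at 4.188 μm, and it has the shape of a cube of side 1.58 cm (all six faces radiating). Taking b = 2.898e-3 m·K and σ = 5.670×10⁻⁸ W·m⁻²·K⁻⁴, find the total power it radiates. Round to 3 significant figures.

P ≈ 19.5 W

Wien's law: T = b/λ_max = 2.898×10⁻³/4.188×10⁻⁶ = 691.977 K.
Area A = 6s² = 6×(0.0158 m)² = 1.49784×10⁻³ m².
Then P = σAT⁴ = 5.670×10⁻⁸×1.49784×10⁻³×(691.977)⁴ = 19.5 W.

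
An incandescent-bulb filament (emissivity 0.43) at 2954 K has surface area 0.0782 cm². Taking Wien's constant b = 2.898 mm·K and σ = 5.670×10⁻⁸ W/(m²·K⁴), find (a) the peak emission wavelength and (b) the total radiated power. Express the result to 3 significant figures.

λ_max ≈ 0.981 μm; P ≈ 14.5 W

(a) λ_max = b/T = 2.898×10⁻³/2954 = 9.810×10⁻⁷ m = 0.981 μm.
Area A = 0.0782 cm² = 7.82×10⁻⁶ m².
(b) P = εσAT⁴ = 0.43×5.670×10⁻⁸×7.82×10⁻⁶×(2954)⁴ = 14.5 W.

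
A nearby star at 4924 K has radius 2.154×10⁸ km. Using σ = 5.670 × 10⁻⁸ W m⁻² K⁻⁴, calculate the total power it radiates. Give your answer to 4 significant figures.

P ≈ 1.943×10³¹ W

Surface area A = 4πR² = 4π(2.154×10¹¹ m)² = 5.83044×10²³ m².
P = σAT⁴ = 5.670×10⁻⁸ × 5.83044×10²³ × (4924)⁴ = 1.943×10³¹ W.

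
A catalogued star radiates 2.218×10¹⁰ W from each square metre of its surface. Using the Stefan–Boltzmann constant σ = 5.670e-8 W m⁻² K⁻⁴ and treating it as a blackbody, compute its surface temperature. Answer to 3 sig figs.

I = σT⁴, so T = (I/σ)^(1/4) = (2.218×10¹⁰/(5.670×10⁻⁸))^(1/4) = 2.50×10⁴ K.

T ≈ 2.50×10⁴ K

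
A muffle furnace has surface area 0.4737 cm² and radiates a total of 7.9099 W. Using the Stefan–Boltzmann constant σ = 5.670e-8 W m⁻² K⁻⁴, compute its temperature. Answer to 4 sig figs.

T ≈ 1310 K

Area A = 0.4737 cm² = 4.737×10⁻⁵ m².
P = σAT⁴ ⇒ T = (P/(σA))^(1/4) = (7.9099/(5.670×10⁻⁸×4.737×10⁻⁵))^(1/4) = 1310 K.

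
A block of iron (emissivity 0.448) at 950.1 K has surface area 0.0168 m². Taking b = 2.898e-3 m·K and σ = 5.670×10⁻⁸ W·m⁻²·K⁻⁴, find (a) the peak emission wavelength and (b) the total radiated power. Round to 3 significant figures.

(a) λ_max = b/T = 2.898×10⁻³/950.1 = 3.050×10⁻⁶ m = 3.05 μm.
Area A = 0.0168 m².
(b) P = εσAT⁴ = 0.448×5.670×10⁻⁸×0.0168×(950.1)⁴ = 348 W.

λ_max ≈ 3.05 μm; P ≈ 348 W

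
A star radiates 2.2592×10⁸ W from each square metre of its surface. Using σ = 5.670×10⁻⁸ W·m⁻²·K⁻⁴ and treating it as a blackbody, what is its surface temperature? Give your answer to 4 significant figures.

T ≈ 7945 K

I = σT⁴, so T = (I/σ)^(1/4) = (2.2592×10⁸/(5.670×10⁻⁸))^(1/4) = 7945 K.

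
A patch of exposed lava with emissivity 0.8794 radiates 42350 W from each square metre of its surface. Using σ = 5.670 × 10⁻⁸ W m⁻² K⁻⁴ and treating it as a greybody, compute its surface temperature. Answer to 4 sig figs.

T ≈ 960.0 K

I = εσT⁴, so T = (I/εσ)^(1/4) = (42350/(0.8794×5.670×10⁻⁸))^(1/4) = 960.0 K.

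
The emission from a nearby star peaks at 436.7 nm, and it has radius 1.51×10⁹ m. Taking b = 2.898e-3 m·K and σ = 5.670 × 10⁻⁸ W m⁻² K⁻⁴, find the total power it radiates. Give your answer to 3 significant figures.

Wien's law: T = b/λ_max = 2.898×10⁻³/4.367×10⁻⁷ = 6636.13 K.
Surface area A = 4πR² = 4π(1.51×10⁹ m)² = 2.86526×10¹⁹ m².
Then P = σAT⁴ = 5.670×10⁻⁸×2.86526×10¹⁹×(6636.13)⁴ = 3.15×10²⁷ W.

P ≈ 3.15×10²⁷ W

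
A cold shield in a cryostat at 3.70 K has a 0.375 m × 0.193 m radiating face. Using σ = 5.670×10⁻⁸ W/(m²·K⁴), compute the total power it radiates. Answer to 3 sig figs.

P ≈ 7.69×10⁻⁷ W

Area A = 0.375 × 0.193 = 0.072375 m².
P = σAT⁴ = 5.670×10⁻⁸ × 0.072375 × (3.70)⁴ = 7.69×10⁻⁷ W.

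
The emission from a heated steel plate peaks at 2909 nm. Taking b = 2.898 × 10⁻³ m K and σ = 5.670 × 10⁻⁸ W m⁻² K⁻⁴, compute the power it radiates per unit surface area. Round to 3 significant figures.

Wien's law: T = b/λ_max = 2.898×10⁻³/2.909×10⁻⁶ = 996.219 K.
Then I = σT⁴ = 5.670×10⁻⁸×(996.219)⁴ = 5.58×10⁴ W/m².

I ≈ 5.58×10⁴ W/m²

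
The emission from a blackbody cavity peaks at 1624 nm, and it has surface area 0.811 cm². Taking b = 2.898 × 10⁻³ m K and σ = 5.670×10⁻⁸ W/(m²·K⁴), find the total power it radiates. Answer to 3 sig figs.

Wien's law: T = b/λ_max = 2.898×10⁻³/1.624×10⁻⁶ = 1784.48 K.
Area A = 0.811 cm² = 8.11×10⁻⁵ m².
Then P = σAT⁴ = 5.670×10⁻⁸×8.11×10⁻⁵×(1784.48)⁴ = 46.6 W.

P ≈ 46.6 W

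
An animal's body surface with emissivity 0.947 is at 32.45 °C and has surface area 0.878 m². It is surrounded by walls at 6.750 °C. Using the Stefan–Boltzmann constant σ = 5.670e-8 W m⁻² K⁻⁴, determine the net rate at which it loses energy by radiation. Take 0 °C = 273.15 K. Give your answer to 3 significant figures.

Net loss ≈ 122 W

T = 32.45 °C + 273.15 = 305.60 K.
Surroundings: T = 6.750 °C + 273.15 = 279.900 K.
Area A = 0.878 m².
Net radiated power P_net = εσA(T⁴ − T₀⁴) = 0.947×5.670×10⁻⁸×0.878×(305.60⁴ − 279.900⁴).
T⁴ − T₀⁴ = 8.72195×10⁹ − 6.13778×10⁹ = 2.58417×10⁹ K⁴, so P_net = 122 W.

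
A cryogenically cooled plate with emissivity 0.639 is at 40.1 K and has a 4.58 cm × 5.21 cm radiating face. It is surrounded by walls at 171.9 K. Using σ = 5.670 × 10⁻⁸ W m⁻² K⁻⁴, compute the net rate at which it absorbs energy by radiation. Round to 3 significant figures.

Area A = 0.0458 × 0.0521 = 2.38618×10⁻³ m².
Net radiated power P_net = εσA(T⁴ − T₀⁴) = 0.639×5.670×10⁻⁸×2.38618×10⁻³×(40.1⁴ − 171.9⁴).
T⁴ − T₀⁴ = 2.58570×10⁶ − 8.73179×10⁸ = -8.70593×10⁸ K⁴, so P_net = -0.0753 W — negative, meaning a net gain of 0.0753 W.

Net gain ≈ 0.0753 W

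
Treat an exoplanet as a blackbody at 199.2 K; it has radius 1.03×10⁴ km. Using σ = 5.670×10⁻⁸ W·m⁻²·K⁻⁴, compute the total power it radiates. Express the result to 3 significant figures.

P ≈ 1.19×10¹⁷ W

Surface area A = 4πR² = 4π(1.03×10⁷ m)² = 1.33317×10¹⁵ m².
P = σAT⁴ = 5.670×10⁻⁸ × 1.33317×10¹⁵ × (199.2)⁴ = 1.19×10¹⁷ W.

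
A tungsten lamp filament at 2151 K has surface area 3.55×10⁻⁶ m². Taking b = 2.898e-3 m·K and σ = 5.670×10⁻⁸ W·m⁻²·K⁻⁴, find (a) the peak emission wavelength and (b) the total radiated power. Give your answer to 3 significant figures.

(a) λ_max = b/T = 2.898×10⁻³/2151 = 1.347×10⁻⁶ m = 1.35×10³ nm.
Area A = 3.55×10⁻⁶ m².
(b) P = σAT⁴ = 5.670×10⁻⁸×3.55×10⁻⁶×(2151)⁴ = 4.31 W.

λ_max ≈ 1.35×10³ nm; P ≈ 4.31 W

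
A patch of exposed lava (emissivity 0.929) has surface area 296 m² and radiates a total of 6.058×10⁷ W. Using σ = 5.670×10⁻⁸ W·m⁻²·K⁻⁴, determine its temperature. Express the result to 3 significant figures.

T ≈ 1.40×10³ K

Area A = 296 m².
P = εσAT⁴ ⇒ T = (P/(εσA))^(1/4) = (6.058×10⁷/(0.929×5.670×10⁻⁸×296))^(1/4) = 1.40×10³ K.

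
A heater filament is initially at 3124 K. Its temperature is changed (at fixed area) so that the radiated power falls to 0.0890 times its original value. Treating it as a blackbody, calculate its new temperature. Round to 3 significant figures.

T₂ ≈ 1.71×10³ K

P ∝ T⁴, so T₂/T₁ = (P₂/P₁)^(1/4) = (0.0890)^(1/4) = 0.546195.
T₂ = 3124 × 0.546195 = 1.71×10³ K.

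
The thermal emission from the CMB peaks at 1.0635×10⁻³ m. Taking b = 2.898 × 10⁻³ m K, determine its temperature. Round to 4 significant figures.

T ≈ 2.725 K

Wien's law gives T = b/λ_max = (2.898×10⁻³ m·K)/(1.0635×10⁻³ m) = 2.725 K.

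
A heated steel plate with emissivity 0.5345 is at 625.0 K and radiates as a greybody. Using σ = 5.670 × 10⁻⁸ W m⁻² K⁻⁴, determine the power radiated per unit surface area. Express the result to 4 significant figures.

Stefan–Boltzmann: I = εσT⁴ = 0.5345 × 5.670×10⁻⁸ × (625.0)⁴ = 4624 W/m².

I ≈ 4624 W/m²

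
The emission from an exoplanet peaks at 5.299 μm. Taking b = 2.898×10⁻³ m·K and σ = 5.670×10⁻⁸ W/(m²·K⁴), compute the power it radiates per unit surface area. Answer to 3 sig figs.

I ≈ 5.07×10³ W/m²

Wien's law: T = b/λ_max = 2.898×10⁻³/5.299×10⁻⁶ = 546.896 K.
Then I = σT⁴ = 5.670×10⁻⁸×(546.896)⁴ = 5.07×10³ W/m².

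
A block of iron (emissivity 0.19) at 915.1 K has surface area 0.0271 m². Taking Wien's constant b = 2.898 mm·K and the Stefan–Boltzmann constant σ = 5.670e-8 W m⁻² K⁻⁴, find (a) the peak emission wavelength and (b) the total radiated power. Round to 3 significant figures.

(a) λ_max = b/T = 2.898×10⁻³/915.1 = 3.167×10⁻⁶ m = 3.17 μm.
Area A = 0.0271 m².
(b) P = εσAT⁴ = 0.19×5.670×10⁻⁸×0.0271×(915.1)⁴ = 205 W.

λ_max ≈ 3.17 μm; P ≈ 205 W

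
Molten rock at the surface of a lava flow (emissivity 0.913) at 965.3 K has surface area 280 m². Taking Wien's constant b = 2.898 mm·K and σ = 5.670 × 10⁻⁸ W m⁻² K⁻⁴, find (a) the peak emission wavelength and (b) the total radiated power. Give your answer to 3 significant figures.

λ_max ≈ 3.00 μm; P ≈ 1.26×10⁷ W

(a) λ_max = b/T = 2.898×10⁻³/965.3 = 3.002×10⁻⁶ m = 3.00 μm.
Area A = 280 m².
(b) P = εσAT⁴ = 0.913×5.670×10⁻⁸×280×(965.3)⁴ = 1.26×10⁷ W.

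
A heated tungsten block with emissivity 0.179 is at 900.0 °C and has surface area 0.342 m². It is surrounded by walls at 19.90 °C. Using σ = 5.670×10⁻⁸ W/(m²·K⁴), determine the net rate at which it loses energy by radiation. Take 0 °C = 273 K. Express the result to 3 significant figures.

T = 900.0 °C + 273 = 1173.0 K.
Surroundings: T = 19.90 °C + 273 = 292.90 K.
Area A = 0.342 m².
Net radiated power P_net = εσA(T⁴ − T₀⁴) = 0.179×5.670×10⁻⁸×0.342×(1173.0⁴ − 292.90⁴).
T⁴ − T₀⁴ = 1.89318×10¹² − 7.35999×10⁹ = 1.88582×10¹² K⁴, so P_net = 6.55×10³ W.

Net loss ≈ 6.55×10³ W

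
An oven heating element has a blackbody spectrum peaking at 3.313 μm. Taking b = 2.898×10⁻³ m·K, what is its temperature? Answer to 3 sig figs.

Wien's law gives T = b/λ_max = (2.898×10⁻³ m·K)/(3.313×10⁻⁶ m) = 875 K.

T ≈ 875 K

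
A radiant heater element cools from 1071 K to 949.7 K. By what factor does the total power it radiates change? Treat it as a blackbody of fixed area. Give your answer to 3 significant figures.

P₂/P₁ ≈ 0.618

P ∝ T⁴, so P₂/P₁ = (T₂/T₁)⁴ = (949.7/1071)⁴ = (0.886741)⁴ = 0.618.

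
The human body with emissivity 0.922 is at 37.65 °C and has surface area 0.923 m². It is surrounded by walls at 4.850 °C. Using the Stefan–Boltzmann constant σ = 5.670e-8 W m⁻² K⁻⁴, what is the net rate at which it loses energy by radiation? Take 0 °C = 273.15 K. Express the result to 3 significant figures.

T = 37.65 °C + 273.15 = 310.80 K.
Surroundings: T = 4.850 °C + 273.15 = 278.000 K.
Area A = 0.923 m².
Net radiated power P_net = εσA(T⁴ − T₀⁴) = 0.922×5.670×10⁻⁸×0.923×(310.80⁴ − 278.000⁴).
T⁴ − T₀⁴ = 9.33091×10⁹ − 5.97282×10⁹ = 3.35809×10⁹ K⁴, so P_net = 162 W.

Net loss ≈ 162 W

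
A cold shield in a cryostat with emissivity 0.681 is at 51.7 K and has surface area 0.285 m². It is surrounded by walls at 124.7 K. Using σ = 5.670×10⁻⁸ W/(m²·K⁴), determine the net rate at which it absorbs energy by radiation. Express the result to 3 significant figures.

Net gain ≈ 2.58 W

Area A = 0.285 m².
Net radiated power P_net = εσA(T⁴ − T₀⁴) = 0.681×5.670×10⁻⁸×0.285×(51.7⁴ − 124.7⁴).
T⁴ − T₀⁴ = 7.14434×10⁶ − 2.41805×10⁸ = -2.34661×10⁸ K⁴, so P_net = -2.58 W — negative, meaning a net gain of 2.58 W.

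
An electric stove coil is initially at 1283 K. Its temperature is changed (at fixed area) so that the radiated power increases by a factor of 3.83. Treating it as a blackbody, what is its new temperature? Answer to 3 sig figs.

P ∝ T⁴, so T₂/T₁ = (P₂/P₁)^(1/4) = (3.83)^(1/4) = 1.39894.
T₂ = 1283 × 1.39894 = 1.79×10³ K.

T₂ ≈ 1.79×10³ K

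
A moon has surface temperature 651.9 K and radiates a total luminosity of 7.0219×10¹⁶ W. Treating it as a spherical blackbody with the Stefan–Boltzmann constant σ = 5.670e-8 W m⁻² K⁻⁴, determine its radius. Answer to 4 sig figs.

R ≈ 7.387×10⁵ m

L = 4πR²σT⁴ ⇒ R = √(L/(4πσT⁴)).
σT⁴ = 10240.2 W/m², so R = √(7.0219×10¹⁶/(4π×10240.2)) = 7.387×10⁵ m.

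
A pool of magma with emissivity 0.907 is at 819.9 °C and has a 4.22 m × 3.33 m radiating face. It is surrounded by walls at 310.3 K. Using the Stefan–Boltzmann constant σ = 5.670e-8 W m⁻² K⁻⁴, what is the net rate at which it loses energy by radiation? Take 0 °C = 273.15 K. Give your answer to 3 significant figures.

T = 819.9 °C + 273.15 = 1093.05 K.
Area A = 4.22 × 3.33 = 14.0526 m².
Net radiated power P_net = εσA(T⁴ − T₀⁴) = 0.907×5.670×10⁻⁸×14.0526×(1093.05⁴ − 310.3⁴).
T⁴ − T₀⁴ = 1.42745×10¹² − 9.27101×10⁹ = 1.41818×10¹² K⁴, so P_net = 1.02×10⁶ W.

Net loss ≈ 1.02×10⁶ W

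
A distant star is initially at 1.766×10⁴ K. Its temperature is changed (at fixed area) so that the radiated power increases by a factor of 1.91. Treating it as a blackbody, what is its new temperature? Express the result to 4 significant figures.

P ∝ T⁴, so T₂/T₁ = (P₂/P₁)^(1/4) = (1.91)^(1/4) = 1.17560.
T₂ = 1.766×10⁴ × 1.17560 = 2.076×10⁴ K.

T₂ ≈ 2.076×10⁴ K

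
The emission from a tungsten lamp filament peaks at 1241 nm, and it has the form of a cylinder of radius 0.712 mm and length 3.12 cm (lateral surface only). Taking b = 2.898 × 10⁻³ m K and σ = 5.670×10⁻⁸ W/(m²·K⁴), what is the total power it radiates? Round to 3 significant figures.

P ≈ 235 W

Wien's law: T = b/λ_max = 2.898×10⁻³/1.241×10⁻⁶ = 2335.21 K.
Lateral area A = 2πrL = 2π×7.12×10⁻⁴×0.0312 = 1.39577×10⁻⁴ m².
Then P = σAT⁴ = 5.670×10⁻⁸×1.39577×10⁻⁴×(2335.21)⁴ = 235 W.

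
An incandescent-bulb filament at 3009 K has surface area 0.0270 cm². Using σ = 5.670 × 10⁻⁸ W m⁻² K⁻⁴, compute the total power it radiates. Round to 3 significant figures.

Area A = 0.0270 cm² = 2.70×10⁻⁶ m².
P = σAT⁴ = 5.670×10⁻⁸ × 2.70×10⁻⁶ × (3009)⁴ = 12.5 W.

P ≈ 12.5 W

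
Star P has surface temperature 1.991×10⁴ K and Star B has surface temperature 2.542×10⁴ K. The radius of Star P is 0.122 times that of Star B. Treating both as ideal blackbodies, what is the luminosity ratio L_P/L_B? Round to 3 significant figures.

L ∝ R²T⁴, so L_P/L_B = (R_P/R_B)²(T_P/T_B)⁴ = (0.122)² × (1.991×10⁴/2.542×10⁴)⁴ = 0.014884 × 0.376342 = 5.60×10⁻³.

L_P/L_B ≈ 5.60×10⁻³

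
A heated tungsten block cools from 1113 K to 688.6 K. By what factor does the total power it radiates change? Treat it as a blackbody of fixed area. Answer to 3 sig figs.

P ∝ T⁴, so P₂/P₁ = (T₂/T₁)⁴ = (688.6/1113)⁴ = (0.618688)⁴ = 0.147.

P₂/P₁ ≈ 0.147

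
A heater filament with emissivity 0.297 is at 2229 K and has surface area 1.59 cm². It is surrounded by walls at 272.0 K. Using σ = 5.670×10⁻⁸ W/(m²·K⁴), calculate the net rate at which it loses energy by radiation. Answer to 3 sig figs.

Area A = 1.59 cm² = 1.59×10⁻⁴ m².
Net radiated power P_net = εσA(T⁴ − T₀⁴) = 0.297×5.670×10⁻⁸×1.59×10⁻⁴×(2229⁴ − 272.0⁴).
T⁴ − T₀⁴ = 2.46854×10¹³ − 5.47363×10⁹ = 2.46799×10¹³ K⁴, so P_net = 66.1 W.

Net loss ≈ 66.1 W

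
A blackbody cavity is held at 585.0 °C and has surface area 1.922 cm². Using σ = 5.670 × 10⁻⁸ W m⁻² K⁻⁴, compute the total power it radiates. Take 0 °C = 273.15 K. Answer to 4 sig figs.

T = 585.0 °C + 273.15 = 858.15 K.
Area A = 1.922 cm² = 1.922×10⁻⁴ m².
P = σAT⁴ = 5.670×10⁻⁸ × 1.922×10⁻⁴ × (858.15)⁴ = 5.910 W.

P ≈ 5.910 W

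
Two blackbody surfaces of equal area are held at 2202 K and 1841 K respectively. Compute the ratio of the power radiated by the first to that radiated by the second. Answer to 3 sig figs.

P₁/P₂ ≈ 2.05

With equal areas, P₁/P₂ = (T₁/T₂)⁴ = (2202/1841)⁴ = 2.05.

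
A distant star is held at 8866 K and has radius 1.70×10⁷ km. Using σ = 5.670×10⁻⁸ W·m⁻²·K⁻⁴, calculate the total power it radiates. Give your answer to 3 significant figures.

P ≈ 1.27×10³⁰ W

Surface area A = 4πR² = 4π(1.70×10¹⁰ m)² = 3.63168×10²¹ m².
P = σAT⁴ = 5.670×10⁻⁸ × 3.63168×10²¹ × (8866)⁴ = 1.27×10³⁰ W.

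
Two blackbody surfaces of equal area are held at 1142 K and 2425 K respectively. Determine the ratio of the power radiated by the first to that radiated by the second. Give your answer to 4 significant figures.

With equal areas, P₁/P₂ = (T₁/T₂)⁴ = (1142/2425)⁴ = 0.04918.

P₁/P₂ ≈ 0.04918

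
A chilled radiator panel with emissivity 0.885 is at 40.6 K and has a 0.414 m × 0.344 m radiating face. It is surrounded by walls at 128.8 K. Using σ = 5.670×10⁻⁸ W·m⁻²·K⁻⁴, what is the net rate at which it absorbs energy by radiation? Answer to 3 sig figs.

Net gain ≈ 1.95 W

Area A = 0.414 × 0.344 = 0.142416 m².
Net radiated power P_net = εσA(T⁴ − T₀⁴) = 0.885×5.670×10⁻⁸×0.142416×(40.6⁴ − 128.8⁴).
T⁴ − T₀⁴ = 2.71709×10⁶ − 2.75210×10⁸ = -2.72493×10⁸ K⁴, so P_net = -1.95 W — negative, meaning a net gain of 1.95 W.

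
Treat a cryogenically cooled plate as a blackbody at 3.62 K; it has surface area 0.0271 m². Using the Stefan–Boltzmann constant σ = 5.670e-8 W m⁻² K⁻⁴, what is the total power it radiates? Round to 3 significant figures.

Area A = 0.0271 m².
P = σAT⁴ = 5.670×10⁻⁸ × 0.0271 × (3.62)⁴ = 2.64×10⁻⁷ W.

P ≈ 2.64×10⁻⁷ W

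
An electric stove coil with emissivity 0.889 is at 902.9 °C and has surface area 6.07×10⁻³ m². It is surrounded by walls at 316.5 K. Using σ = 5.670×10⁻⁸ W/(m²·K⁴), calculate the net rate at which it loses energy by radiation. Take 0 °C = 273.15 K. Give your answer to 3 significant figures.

Net loss ≈ 582 W

T = 902.9 °C + 273.15 = 1176.05 K.
Area A = 6.07×10⁻³ m².
Net radiated power P_net = εσA(T⁴ − T₀⁴) = 0.889×5.670×10⁻⁸×6.07×10⁻³×(1176.05⁴ − 316.5⁴).
T⁴ − T₀⁴ = 1.91295×10¹² − 1.00345×10¹⁰ = 1.90292×10¹² K⁴, so P_net = 582 W.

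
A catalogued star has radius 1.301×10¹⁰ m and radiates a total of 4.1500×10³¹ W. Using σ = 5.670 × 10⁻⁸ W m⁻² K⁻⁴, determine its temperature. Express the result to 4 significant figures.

Surface area A = 4πR² = 4π(1.301×10¹⁰ m)² = 2.12699×10²¹ m².
P = σAT⁴ ⇒ T = (P/(σA))^(1/4) = (4.1500×10³¹/(5.670×10⁻⁸×2.12699×10²¹))^(1/4) = 2.422×10⁴ K.

T ≈ 2.422×10⁴ K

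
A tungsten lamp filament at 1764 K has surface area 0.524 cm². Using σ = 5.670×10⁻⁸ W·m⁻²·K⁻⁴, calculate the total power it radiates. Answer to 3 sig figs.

P ≈ 28.8 W

Area A = 0.524 cm² = 5.24×10⁻⁵ m².
P = σAT⁴ = 5.670×10⁻⁸ × 5.24×10⁻⁵ × (1764)⁴ = 28.8 W.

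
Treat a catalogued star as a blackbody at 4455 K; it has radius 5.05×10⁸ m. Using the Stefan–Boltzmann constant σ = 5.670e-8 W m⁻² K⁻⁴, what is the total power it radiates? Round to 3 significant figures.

Surface area A = 4πR² = 4π(5.05×10⁸ m)² = 3.20474×10¹⁸ m².
P = σAT⁴ = 5.670×10⁻⁸ × 3.20474×10¹⁸ × (4455)⁴ = 7.16×10²⁵ W.

P ≈ 7.16×10²⁵ W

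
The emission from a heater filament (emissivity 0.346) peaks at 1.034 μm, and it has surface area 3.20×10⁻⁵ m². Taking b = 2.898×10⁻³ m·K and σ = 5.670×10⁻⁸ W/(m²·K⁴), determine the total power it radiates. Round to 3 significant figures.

P ≈ 38.7 W

Wien's law: T = b/λ_max = 2.898×10⁻³/1.034×10⁻⁶ = 2802.71 K.
Area A = 3.20×10⁻⁵ m².
Then P = εσAT⁴ = 0.346×5.670×10⁻⁸×3.20×10⁻⁵×(2802.71)⁴ = 38.7 W.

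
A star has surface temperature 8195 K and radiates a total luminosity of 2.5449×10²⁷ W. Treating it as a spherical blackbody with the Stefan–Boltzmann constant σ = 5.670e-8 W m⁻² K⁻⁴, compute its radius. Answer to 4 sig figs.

L = 4πR²σT⁴ ⇒ R = √(L/(4πσT⁴)).
σT⁴ = 2.55728×10⁸ W/m², so R = √(2.5449×10²⁷/(4π×2.55728×10⁸)) = 8.899×10⁸ m.

R ≈ 8.899×10⁸ m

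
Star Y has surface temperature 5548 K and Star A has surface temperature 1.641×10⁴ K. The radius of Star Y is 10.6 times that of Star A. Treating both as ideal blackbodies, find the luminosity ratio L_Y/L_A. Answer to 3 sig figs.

L ∝ R²T⁴, so L_Y/L_A = (R_Y/R_A)²(T_Y/T_A)⁴ = (10.6)² × (5548/1.641×10⁴)⁴ = 112.36 × 0.0130651 = 1.47.

L_Y/L_A ≈ 1.47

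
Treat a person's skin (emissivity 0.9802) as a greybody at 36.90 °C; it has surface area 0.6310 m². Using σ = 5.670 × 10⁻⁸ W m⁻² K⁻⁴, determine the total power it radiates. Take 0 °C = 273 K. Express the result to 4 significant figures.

P ≈ 323.5 W

T = 36.90 °C + 273 = 309.90 K.
Area A = 0.6310 m².
P = εσAT⁴ = 0.9802 × 5.670×10⁻⁸ × 0.6310 × (309.90)⁴ = 323.5 W.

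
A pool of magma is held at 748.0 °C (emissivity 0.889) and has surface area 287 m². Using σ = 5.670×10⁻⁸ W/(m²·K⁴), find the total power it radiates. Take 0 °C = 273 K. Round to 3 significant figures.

T = 748.0 °C + 273 = 1021.0 K.
Area A = 287 m².
P = εσAT⁴ = 0.889 × 5.670×10⁻⁸ × 287 × (1021.0)⁴ = 1.57×10⁷ W.

P ≈ 1.57×10⁷ W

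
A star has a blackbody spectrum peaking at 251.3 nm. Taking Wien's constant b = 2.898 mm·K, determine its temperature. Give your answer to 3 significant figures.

Wien's law gives T = b/λ_max = (2.898×10⁻³ m·K)/(2.513×10⁻⁷ m) = 1.15×10⁴ K.

T ≈ 1.15×10⁴ K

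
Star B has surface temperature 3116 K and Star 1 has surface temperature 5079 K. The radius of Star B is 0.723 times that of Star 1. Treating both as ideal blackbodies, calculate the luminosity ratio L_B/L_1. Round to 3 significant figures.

L_B/L_1 ≈ 0.0741

L ∝ R²T⁴, so L_B/L_1 = (R_B/R_1)²(T_B/T_1)⁴ = (0.723)² × (3116/5079)⁴ = 0.522729 × 0.141670 = 0.0741.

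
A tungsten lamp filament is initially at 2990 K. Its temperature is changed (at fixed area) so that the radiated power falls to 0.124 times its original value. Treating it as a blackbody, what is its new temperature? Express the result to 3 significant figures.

T₂ ≈ 1.77×10³ K

P ∝ T⁴, so T₂/T₁ = (P₂/P₁)^(1/4) = (0.124)^(1/4) = 0.593411.
T₂ = 2990 × 0.593411 = 1.77×10³ K.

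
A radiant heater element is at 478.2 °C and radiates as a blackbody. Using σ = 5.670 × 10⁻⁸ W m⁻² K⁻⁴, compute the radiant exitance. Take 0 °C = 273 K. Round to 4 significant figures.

T = 478.2 °C + 273 = 751.2 K.
Stefan–Boltzmann: I = σT⁴ = 5.670×10⁻⁸ × (751.2)⁴ = 1.806×10⁴ W/m².

I ≈ 1.806×10⁴ W/m²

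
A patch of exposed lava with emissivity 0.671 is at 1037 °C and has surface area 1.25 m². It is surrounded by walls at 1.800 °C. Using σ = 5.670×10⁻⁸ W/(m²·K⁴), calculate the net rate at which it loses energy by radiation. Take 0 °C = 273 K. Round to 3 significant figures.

Net loss ≈ 1.40×10⁵ W

T = 1037 °C + 273 = 1310 K.
Surroundings: T = 1.800 °C + 273 = 274.800 K.
Area A = 1.25 m².
Net radiated power P_net = εσA(T⁴ − T₀⁴) = 0.671×5.670×10⁻⁸×1.25×(1310⁴ − 274.800⁴).
T⁴ − T₀⁴ = 2.94500×10¹² − 5.70252×10⁹ = 2.93930×10¹² K⁴, so P_net = 1.40×10⁵ W.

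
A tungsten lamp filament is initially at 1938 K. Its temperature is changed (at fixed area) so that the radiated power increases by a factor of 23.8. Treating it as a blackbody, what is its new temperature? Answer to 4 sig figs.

P ∝ T⁴, so T₂/T₁ = (P₂/P₁)^(1/4) = (23.8)^(1/4) = 2.20874.
T₂ = 1938 × 2.20874 = 4281 K.

T₂ ≈ 4281 K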